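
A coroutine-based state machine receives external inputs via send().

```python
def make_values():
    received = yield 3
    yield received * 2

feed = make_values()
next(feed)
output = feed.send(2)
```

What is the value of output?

Step 1: next(feed) advances to first yield, producing 3.
Step 2: send(2) resumes, received = 2.
Step 3: yield received * 2 = 2 * 2 = 4.
Therefore output = 4.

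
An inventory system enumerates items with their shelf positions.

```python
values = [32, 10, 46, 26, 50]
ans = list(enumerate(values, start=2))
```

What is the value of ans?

Step 1: enumerate with start=2:
  (2, 32)
  (3, 10)
  (4, 46)
  (5, 26)
  (6, 50)
Therefore ans = [(2, 32), (3, 10), (4, 46), (5, 26), (6, 50)].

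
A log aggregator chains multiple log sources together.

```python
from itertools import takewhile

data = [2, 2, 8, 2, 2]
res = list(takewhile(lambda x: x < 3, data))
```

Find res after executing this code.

Step 1: takewhile stops at first element >= 3:
  2 < 3: take
  2 < 3: take
  8 >= 3: stop
Therefore res = [2, 2].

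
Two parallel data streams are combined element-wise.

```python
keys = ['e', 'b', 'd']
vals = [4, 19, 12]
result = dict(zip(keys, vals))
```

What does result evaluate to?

Step 1: zip pairs keys with values:
  'e' -> 4
  'b' -> 19
  'd' -> 12
Therefore result = {'e': 4, 'b': 19, 'd': 12}.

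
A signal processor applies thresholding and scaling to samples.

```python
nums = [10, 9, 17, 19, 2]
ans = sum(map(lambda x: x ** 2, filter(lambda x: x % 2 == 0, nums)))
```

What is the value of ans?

Step 1: Filter even numbers from [10, 9, 17, 19, 2]: [10, 2]
Step 2: Square each: [100, 4]
Step 3: Sum = 104.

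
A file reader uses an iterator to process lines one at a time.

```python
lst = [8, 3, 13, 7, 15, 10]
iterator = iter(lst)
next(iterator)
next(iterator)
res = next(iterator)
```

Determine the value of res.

Step 1: Create iterator over [8, 3, 13, 7, 15, 10].
Step 2: next() consumes 8.
Step 3: next() consumes 3.
Step 4: next() returns 13.
Therefore res = 13.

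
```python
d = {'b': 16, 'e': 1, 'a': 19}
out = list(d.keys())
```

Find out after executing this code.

Step 1: d.keys() returns the dictionary keys in insertion order.
Therefore out = ['b', 'e', 'a'].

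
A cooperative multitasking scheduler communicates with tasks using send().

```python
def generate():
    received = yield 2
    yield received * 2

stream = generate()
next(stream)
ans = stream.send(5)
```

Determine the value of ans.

Step 1: next(stream) advances to first yield, producing 2.
Step 2: send(5) resumes, received = 5.
Step 3: yield received * 2 = 5 * 2 = 10.
Therefore ans = 10.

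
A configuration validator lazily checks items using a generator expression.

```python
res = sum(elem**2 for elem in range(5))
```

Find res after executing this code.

Step 1: Compute elem**2 for each elem in range(5):
  elem=0: 0**2 = 0
  elem=1: 1**2 = 1
  elem=2: 2**2 = 4
  elem=3: 3**2 = 9
  elem=4: 4**2 = 16
Step 2: sum = 0 + 1 + 4 + 9 + 16 = 30.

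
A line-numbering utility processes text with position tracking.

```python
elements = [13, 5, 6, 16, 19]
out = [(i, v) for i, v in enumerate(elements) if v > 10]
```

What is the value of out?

Step 1: Filter enumerate([13, 5, 6, 16, 19]) keeping v > 10:
  (0, 13): 13 > 10, included
  (1, 5): 5 <= 10, excluded
  (2, 6): 6 <= 10, excluded
  (3, 16): 16 > 10, included
  (4, 19): 19 > 10, included
Therefore out = [(0, 13), (3, 16), (4, 19)].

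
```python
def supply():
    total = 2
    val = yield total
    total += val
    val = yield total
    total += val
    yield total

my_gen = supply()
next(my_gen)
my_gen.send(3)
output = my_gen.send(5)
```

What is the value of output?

Step 1: next() -> yield total=2.
Step 2: send(3) -> val=3, total = 2+3 = 5, yield 5.
Step 3: send(5) -> val=5, total = 5+5 = 10, yield 10.
Therefore output = 10.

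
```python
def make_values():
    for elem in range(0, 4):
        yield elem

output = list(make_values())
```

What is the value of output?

Step 1: The generator yields each value from range(0, 4).
Step 2: list() consumes all yields: [0, 1, 2, 3].
Therefore output = [0, 1, 2, 3].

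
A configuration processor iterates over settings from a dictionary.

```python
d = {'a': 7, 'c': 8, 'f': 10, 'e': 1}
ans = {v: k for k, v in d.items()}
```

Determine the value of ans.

Step 1: Invert dict (swap keys and values):
  'a': 7 -> 7: 'a'
  'c': 8 -> 8: 'c'
  'f': 10 -> 10: 'f'
  'e': 1 -> 1: 'e'
Therefore ans = {7: 'a', 8: 'c', 10: 'f', 1: 'e'}.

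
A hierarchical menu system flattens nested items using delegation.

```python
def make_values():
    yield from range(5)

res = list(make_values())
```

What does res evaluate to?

Step 1: yield from delegates to the iterable, yielding each element.
Step 2: Collected values: [0, 1, 2, 3, 4].
Therefore res = [0, 1, 2, 3, 4].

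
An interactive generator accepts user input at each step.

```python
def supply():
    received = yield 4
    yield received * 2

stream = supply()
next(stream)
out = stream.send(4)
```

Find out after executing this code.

Step 1: next(stream) advances to first yield, producing 4.
Step 2: send(4) resumes, received = 4.
Step 3: yield received * 2 = 4 * 2 = 8.
Therefore out = 8.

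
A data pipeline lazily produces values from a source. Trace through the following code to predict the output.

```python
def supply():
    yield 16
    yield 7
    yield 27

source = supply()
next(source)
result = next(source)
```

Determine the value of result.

Step 1: supply() creates a generator.
Step 2: next(source) yields 16 (consumed and discarded).
Step 3: next(source) yields 7, assigned to result.
Therefore result = 7.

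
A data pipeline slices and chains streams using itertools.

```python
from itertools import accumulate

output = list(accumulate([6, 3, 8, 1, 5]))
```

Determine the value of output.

Step 1: accumulate computes running sums:
  + 6 = 6
  + 3 = 9
  + 8 = 17
  + 1 = 18
  + 5 = 23
Therefore output = [6, 9, 17, 18, 23].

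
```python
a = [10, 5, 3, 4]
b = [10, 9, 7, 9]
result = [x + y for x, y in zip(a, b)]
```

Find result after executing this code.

Step 1: Add corresponding elements:
  10 + 10 = 20
  5 + 9 = 14
  3 + 7 = 10
  4 + 9 = 13
Therefore result = [20, 14, 10, 13].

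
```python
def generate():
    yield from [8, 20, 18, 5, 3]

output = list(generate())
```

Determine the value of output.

Step 1: yield from delegates to the iterable, yielding each element.
Step 2: Collected values: [8, 20, 18, 5, 3].
Therefore output = [8, 20, 18, 5, 3].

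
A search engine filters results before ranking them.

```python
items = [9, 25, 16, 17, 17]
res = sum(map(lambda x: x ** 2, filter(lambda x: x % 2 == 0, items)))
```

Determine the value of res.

Step 1: Filter even numbers from [9, 25, 16, 17, 17]: [16]
Step 2: Square each: [256]
Step 3: Sum = 256.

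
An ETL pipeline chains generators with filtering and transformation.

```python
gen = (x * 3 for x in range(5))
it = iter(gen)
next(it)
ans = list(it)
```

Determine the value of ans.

Step 1: Generator produces [0, 3, 6, 9, 12].
Step 2: next(it) consumes first element (0).
Step 3: list(it) collects remaining: [3, 6, 9, 12].
Therefore ans = [3, 6, 9, 12].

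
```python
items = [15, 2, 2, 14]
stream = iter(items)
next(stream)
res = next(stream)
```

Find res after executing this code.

Step 1: Create iterator over [15, 2, 2, 14].
Step 2: next() consumes 15.
Step 3: next() returns 2.
Therefore res = 2.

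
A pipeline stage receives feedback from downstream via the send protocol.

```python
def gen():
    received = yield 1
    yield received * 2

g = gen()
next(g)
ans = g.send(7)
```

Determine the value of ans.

Step 1: next(g) advances to first yield, producing 1.
Step 2: send(7) resumes, received = 7.
Step 3: yield received * 2 = 7 * 2 = 14.
Therefore ans = 14.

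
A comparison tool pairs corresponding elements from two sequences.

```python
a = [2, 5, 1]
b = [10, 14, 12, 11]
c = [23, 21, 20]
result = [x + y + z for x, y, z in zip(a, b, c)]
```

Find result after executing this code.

Step 1: zip three lists (truncates to shortest, len=3):
  2 + 10 + 23 = 35
  5 + 14 + 21 = 40
  1 + 12 + 20 = 33
Therefore result = [35, 40, 33].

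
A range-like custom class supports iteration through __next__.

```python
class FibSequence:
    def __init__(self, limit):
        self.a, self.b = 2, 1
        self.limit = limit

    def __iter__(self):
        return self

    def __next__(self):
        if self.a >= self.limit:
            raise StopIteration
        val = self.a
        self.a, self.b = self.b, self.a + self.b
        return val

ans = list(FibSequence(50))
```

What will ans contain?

Step 1: Fibonacci-like sequence (a=2, b=1) until >= 50:
  Yield 2, then a,b = 1,3
  Yield 1, then a,b = 3,4
  Yield 3, then a,b = 4,7
  Yield 4, then a,b = 7,11
  Yield 7, then a,b = 11,18
  Yield 11, then a,b = 18,29
  Yield 18, then a,b = 29,47
  Yield 29, then a,b = 47,76
  Yield 47, then a,b = 76,123
Step 2: 76 >= 50, stop.
Therefore ans = [2, 1, 3, 4, 7, 11, 18, 29, 47].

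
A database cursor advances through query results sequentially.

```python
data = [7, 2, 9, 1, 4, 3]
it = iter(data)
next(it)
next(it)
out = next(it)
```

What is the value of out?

Step 1: Create iterator over [7, 2, 9, 1, 4, 3].
Step 2: next() consumes 7.
Step 3: next() consumes 2.
Step 4: next() returns 9.
Therefore out = 9.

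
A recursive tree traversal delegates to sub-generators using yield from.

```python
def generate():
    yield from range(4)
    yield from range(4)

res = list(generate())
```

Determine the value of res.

Step 1: Trace yields in order:
  yield 0
  yield 1
  yield 2
  yield 3
  yield 0
  yield 1
  yield 2
  yield 3
Therefore res = [0, 1, 2, 3, 0, 1, 2, 3].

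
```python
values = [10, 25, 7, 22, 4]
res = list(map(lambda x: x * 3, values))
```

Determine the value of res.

Step 1: Apply lambda x: x * 3 to each element:
  10 -> 30
  25 -> 75
  7 -> 21
  22 -> 66
  4 -> 12
Therefore res = [30, 75, 21, 66, 12].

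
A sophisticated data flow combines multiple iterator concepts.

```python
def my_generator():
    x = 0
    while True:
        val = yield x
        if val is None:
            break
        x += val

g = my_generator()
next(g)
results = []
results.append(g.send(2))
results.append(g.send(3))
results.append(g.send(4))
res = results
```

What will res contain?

Step 1: next(g) -> yield 0.
Step 2: send(2) -> x = 2, yield 2.
Step 3: send(3) -> x = 5, yield 5.
Step 4: send(4) -> x = 9, yield 9.
Therefore res = [2, 5, 9].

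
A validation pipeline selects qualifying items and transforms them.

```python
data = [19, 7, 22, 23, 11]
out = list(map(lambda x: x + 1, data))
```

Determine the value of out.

Step 1: Apply lambda x: x + 1 to each element:
  19 -> 20
  7 -> 8
  22 -> 23
  23 -> 24
  11 -> 12
Therefore out = [20, 8, 23, 24, 12].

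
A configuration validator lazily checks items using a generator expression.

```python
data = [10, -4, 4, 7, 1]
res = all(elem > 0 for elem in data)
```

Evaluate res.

Step 1: Check elem > 0 for each element in [10, -4, 4, 7, 1]:
  10 > 0: True
  -4 > 0: False
  4 > 0: True
  7 > 0: True
  1 > 0: True
Step 2: all() returns False.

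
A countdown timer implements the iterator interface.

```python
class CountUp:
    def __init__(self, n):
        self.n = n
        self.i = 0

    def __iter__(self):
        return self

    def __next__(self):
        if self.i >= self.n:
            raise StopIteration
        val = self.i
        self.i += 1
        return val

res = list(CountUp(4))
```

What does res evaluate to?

Step 1: CountUp(4) creates an iterator counting 0 to 3.
Step 2: list() consumes all values: [0, 1, 2, 3].
Therefore res = [0, 1, 2, 3].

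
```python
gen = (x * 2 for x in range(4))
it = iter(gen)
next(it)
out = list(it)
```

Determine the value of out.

Step 1: Generator produces [0, 2, 4, 6].
Step 2: next(it) consumes first element (0).
Step 3: list(it) collects remaining: [2, 4, 6].
Therefore out = [2, 4, 6].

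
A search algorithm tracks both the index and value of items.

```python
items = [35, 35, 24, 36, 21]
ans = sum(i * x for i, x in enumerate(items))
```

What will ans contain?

Step 1: Compute i * x for each (i, x) in enumerate([35, 35, 24, 36, 21]):
  i=0, x=35: 0*35 = 0
  i=1, x=35: 1*35 = 35
  i=2, x=24: 2*24 = 48
  i=3, x=36: 3*36 = 108
  i=4, x=21: 4*21 = 84
Step 2: sum = 0 + 35 + 48 + 108 + 84 = 275.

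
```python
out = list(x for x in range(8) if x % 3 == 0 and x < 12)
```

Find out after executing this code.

Step 1: Filter range(8) where x % 3 == 0 and x < 12:
  x=0: both conditions met, included
  x=1: excluded (1 % 3 != 0)
  x=2: excluded (2 % 3 != 0)
  x=3: both conditions met, included
  x=4: excluded (4 % 3 != 0)
  x=5: excluded (5 % 3 != 0)
  x=6: both conditions met, included
  x=7: excluded (7 % 3 != 0)
Therefore out = [0, 3, 6].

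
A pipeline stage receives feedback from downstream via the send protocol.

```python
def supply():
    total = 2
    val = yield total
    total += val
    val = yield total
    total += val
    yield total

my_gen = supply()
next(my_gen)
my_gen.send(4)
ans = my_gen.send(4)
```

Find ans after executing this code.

Step 1: next() -> yield total=2.
Step 2: send(4) -> val=4, total = 2+4 = 6, yield 6.
Step 3: send(4) -> val=4, total = 6+4 = 10, yield 10.
Therefore ans = 10.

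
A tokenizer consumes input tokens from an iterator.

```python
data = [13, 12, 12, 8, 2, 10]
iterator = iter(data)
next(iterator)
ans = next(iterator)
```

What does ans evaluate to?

Step 1: Create iterator over [13, 12, 12, 8, 2, 10].
Step 2: next() consumes 13.
Step 3: next() returns 12.
Therefore ans = 12.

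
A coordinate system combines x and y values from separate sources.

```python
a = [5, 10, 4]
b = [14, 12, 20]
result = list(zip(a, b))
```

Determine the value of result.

Step 1: zip pairs elements at same index:
  Index 0: (5, 14)
  Index 1: (10, 12)
  Index 2: (4, 20)
Therefore result = [(5, 14), (10, 12), (4, 20)].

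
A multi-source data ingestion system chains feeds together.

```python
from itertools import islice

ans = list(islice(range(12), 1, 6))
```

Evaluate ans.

Step 1: islice(range(12), 1, 6) takes elements at indices [1, 6).
Step 2: Elements: [1, 2, 3, 4, 5].
Therefore ans = [1, 2, 3, 4, 5].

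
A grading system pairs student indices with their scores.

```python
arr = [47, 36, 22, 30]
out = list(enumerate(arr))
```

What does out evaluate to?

Step 1: enumerate pairs each element with its index:
  (0, 47)
  (1, 36)
  (2, 22)
  (3, 30)
Therefore out = [(0, 47), (1, 36), (2, 22), (3, 30)].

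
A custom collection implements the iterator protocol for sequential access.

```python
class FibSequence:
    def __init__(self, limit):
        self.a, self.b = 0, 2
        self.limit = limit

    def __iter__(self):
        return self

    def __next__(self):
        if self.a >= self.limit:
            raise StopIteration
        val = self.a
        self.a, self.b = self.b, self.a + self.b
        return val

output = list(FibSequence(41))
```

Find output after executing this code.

Step 1: Fibonacci-like sequence (a=0, b=2) until >= 41:
  Yield 0, then a,b = 2,2
  Yield 2, then a,b = 2,4
  Yield 2, then a,b = 4,6
  Yield 4, then a,b = 6,10
  Yield 6, then a,b = 10,16
  Yield 10, then a,b = 16,26
  Yield 16, then a,b = 26,42
  Yield 26, then a,b = 42,68
Step 2: 42 >= 41, stop.
Therefore output = [0, 2, 2, 4, 6, 10, 16, 26].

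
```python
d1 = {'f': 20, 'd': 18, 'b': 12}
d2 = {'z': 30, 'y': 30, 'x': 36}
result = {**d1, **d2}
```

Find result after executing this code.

Step 1: Merge d1 and d2 (d2 values override on key conflicts).
Step 2: d1 has keys ['f', 'd', 'b'], d2 has keys ['z', 'y', 'x'].
Therefore result = {'f': 20, 'd': 18, 'b': 12, 'z': 30, 'y': 30, 'x': 36}.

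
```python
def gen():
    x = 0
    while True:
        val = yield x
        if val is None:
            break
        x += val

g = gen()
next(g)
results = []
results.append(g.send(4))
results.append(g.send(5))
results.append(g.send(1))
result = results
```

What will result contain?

Step 1: next(g) -> yield 0.
Step 2: send(4) -> x = 4, yield 4.
Step 3: send(5) -> x = 9, yield 9.
Step 4: send(1) -> x = 10, yield 10.
Therefore result = [4, 9, 10].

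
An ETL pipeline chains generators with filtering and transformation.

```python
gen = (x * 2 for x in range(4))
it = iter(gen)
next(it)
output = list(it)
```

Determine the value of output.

Step 1: Generator produces [0, 2, 4, 6].
Step 2: next(it) consumes first element (0).
Step 3: list(it) collects remaining: [2, 4, 6].
Therefore output = [2, 4, 6].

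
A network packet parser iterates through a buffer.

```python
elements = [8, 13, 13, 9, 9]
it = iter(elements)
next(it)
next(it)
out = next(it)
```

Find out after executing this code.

Step 1: Create iterator over [8, 13, 13, 9, 9].
Step 2: next() consumes 8.
Step 3: next() consumes 13.
Step 4: next() returns 13.
Therefore out = 13.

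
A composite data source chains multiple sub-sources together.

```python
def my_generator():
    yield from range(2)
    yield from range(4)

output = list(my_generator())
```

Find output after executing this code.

Step 1: Trace yields in order:
  yield 0
  yield 1
  yield 0
  yield 1
  yield 2
  yield 3
Therefore output = [0, 1, 0, 1, 2, 3].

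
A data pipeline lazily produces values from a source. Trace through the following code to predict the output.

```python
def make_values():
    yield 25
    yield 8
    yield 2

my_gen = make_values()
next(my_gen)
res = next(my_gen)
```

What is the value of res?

Step 1: make_values() creates a generator.
Step 2: next(my_gen) yields 25 (consumed and discarded).
Step 3: next(my_gen) yields 8, assigned to res.
Therefore res = 8.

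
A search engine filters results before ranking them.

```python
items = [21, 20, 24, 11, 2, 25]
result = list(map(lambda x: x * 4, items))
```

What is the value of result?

Step 1: Apply lambda x: x * 4 to each element:
  21 -> 84
  20 -> 80
  24 -> 96
  11 -> 44
  2 -> 8
  25 -> 100
Therefore result = [84, 80, 96, 44, 8, 100].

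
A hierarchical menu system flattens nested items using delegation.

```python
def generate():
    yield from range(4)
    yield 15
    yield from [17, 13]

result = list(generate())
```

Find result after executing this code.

Step 1: Trace yields in order:
  yield 0
  yield 1
  yield 2
  yield 3
  yield 15
  yield 17
  yield 13
Therefore result = [0, 1, 2, 3, 15, 17, 13].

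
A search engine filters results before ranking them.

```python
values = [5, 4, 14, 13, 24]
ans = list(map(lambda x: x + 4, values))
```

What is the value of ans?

Step 1: Apply lambda x: x + 4 to each element:
  5 -> 9
  4 -> 8
  14 -> 18
  13 -> 17
  24 -> 28
Therefore ans = [9, 8, 18, 17, 28].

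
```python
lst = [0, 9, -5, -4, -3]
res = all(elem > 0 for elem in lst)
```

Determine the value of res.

Step 1: Check elem > 0 for each element in [0, 9, -5, -4, -3]:
  0 > 0: False
  9 > 0: True
  -5 > 0: False
  -4 > 0: False
  -3 > 0: False
Step 2: all() returns False.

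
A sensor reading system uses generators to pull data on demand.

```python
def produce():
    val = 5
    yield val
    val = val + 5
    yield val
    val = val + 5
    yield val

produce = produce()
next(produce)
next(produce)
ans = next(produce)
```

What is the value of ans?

Step 1: Trace through generator execution:
  Yield 1: val starts at 5, yield 5
  Yield 2: val = 5 + 5 = 10, yield 10
  Yield 3: val = 10 + 5 = 15, yield 15
Step 2: First next() gets 5, second next() gets the second value, third next() yields 15.
Therefore ans = 15.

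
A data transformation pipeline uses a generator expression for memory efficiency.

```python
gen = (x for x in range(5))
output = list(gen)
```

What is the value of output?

Step 1: Generator expression iterates range(5): [0, 1, 2, 3, 4].
Step 2: list() collects all values.
Therefore output = [0, 1, 2, 3, 4].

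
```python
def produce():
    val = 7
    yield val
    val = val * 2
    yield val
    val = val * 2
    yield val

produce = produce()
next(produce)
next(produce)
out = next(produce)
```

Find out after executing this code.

Step 1: Trace through generator execution:
  Yield 1: val starts at 7, yield 7
  Yield 2: val = 7 * 2 = 14, yield 14
  Yield 3: val = 14 * 2 = 28, yield 28
Step 2: First next() gets 7, second next() gets the second value, third next() yields 28.
Therefore out = 28.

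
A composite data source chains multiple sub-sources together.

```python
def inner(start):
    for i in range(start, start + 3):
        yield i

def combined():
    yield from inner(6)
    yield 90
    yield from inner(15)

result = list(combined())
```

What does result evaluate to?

Step 1: combined() delegates to inner(6):
  yield 6
  yield 7
  yield 8
Step 2: yield 90
Step 3: Delegates to inner(15):
  yield 15
  yield 16
  yield 17
Therefore result = [6, 7, 8, 90, 15, 16, 17].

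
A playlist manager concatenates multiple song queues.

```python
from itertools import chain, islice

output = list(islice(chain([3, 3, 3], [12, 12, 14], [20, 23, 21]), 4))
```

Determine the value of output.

Step 1: chain([3, 3, 3], [12, 12, 14], [20, 23, 21]) = [3, 3, 3, 12, 12, 14, 20, 23, 21].
Step 2: islice takes first 4 elements: [3, 3, 3, 12].
Therefore output = [3, 3, 3, 12].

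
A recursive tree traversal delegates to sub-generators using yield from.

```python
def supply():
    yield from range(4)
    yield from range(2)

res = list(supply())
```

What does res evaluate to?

Step 1: Trace yields in order:
  yield 0
  yield 1
  yield 2
  yield 3
  yield 0
  yield 1
Therefore res = [0, 1, 2, 3, 0, 1].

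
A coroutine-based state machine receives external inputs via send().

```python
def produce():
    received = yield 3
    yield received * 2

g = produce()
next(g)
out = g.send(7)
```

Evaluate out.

Step 1: next(g) advances to first yield, producing 3.
Step 2: send(7) resumes, received = 7.
Step 3: yield received * 2 = 7 * 2 = 14.
Therefore out = 14.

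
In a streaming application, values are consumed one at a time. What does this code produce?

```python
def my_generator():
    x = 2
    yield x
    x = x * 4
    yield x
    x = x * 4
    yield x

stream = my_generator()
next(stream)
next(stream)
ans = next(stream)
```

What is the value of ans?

Step 1: Trace through generator execution:
  Yield 1: x starts at 2, yield 2
  Yield 2: x = 2 * 4 = 8, yield 8
  Yield 3: x = 8 * 4 = 32, yield 32
Step 2: First next() gets 2, second next() gets the second value, third next() yields 32.
Therefore ans = 32.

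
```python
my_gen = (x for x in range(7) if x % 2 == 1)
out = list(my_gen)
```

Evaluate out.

Step 1: Filter range(7) keeping only odd values:
  x=0: even, excluded
  x=1: odd, included
  x=2: even, excluded
  x=3: odd, included
  x=4: even, excluded
  x=5: odd, included
  x=6: even, excluded
Therefore out = [1, 3, 5].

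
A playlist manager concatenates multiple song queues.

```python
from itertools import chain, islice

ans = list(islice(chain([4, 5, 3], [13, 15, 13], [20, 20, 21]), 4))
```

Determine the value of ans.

Step 1: chain([4, 5, 3], [13, 15, 13], [20, 20, 21]) = [4, 5, 3, 13, 15, 13, 20, 20, 21].
Step 2: islice takes first 4 elements: [4, 5, 3, 13].
Therefore ans = [4, 5, 3, 13].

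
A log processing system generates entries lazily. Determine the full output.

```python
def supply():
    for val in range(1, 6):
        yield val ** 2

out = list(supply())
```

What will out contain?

Step 1: For each val in range(1, 6), yield val**2:
  val=1: yield 1**2 = 1
  val=2: yield 2**2 = 4
  val=3: yield 3**2 = 9
  val=4: yield 4**2 = 16
  val=5: yield 5**2 = 25
Therefore out = [1, 4, 9, 16, 25].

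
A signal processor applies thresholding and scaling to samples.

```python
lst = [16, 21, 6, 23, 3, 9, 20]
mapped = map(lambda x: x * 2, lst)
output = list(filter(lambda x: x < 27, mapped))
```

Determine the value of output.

Step 1: Map x * 2:
  16 -> 32
  21 -> 42
  6 -> 12
  23 -> 46
  3 -> 6
  9 -> 18
  20 -> 40
Step 2: Filter for < 27:
  32: removed
  42: removed
  12: kept
  46: removed
  6: kept
  18: kept
  40: removed
Therefore output = [12, 6, 18].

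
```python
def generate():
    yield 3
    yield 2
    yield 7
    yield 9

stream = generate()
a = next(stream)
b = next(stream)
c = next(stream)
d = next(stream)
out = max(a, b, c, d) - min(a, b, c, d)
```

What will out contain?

Step 1: Create generator and consume all values:
  a = next(stream) = 3
  b = next(stream) = 2
  c = next(stream) = 7
  d = next(stream) = 9
Step 2: max = 9, min = 2, out = 9 - 2 = 7.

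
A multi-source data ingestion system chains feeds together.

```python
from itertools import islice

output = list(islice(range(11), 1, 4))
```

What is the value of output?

Step 1: islice(range(11), 1, 4) takes elements at indices [1, 4).
Step 2: Elements: [1, 2, 3].
Therefore output = [1, 2, 3].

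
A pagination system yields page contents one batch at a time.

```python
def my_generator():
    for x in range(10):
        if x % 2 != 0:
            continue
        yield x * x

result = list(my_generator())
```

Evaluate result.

Step 1: Only yield x**2 when x is divisible by 2:
  x=0: 0 % 2 == 0, yield 0**2 = 0
  x=2: 2 % 2 == 0, yield 2**2 = 4
  x=4: 4 % 2 == 0, yield 4**2 = 16
  x=6: 6 % 2 == 0, yield 6**2 = 36
  x=8: 8 % 2 == 0, yield 8**2 = 64
Therefore result = [0, 4, 16, 36, 64].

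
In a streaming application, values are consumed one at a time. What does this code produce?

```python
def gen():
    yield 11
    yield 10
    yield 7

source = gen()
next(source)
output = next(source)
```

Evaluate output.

Step 1: gen() creates a generator.
Step 2: next(source) yields 11 (consumed and discarded).
Step 3: next(source) yields 10, assigned to output.
Therefore output = 10.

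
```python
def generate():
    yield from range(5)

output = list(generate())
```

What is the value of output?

Step 1: yield from delegates to the iterable, yielding each element.
Step 2: Collected values: [0, 1, 2, 3, 4].
Therefore output = [0, 1, 2, 3, 4].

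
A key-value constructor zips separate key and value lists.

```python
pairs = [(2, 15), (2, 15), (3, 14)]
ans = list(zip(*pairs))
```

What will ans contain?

Step 1: zip(*pairs) transposes: unzips [(2, 15), (2, 15), (3, 14)] into separate sequences.
Step 2: First elements: (2, 2, 3), second elements: (15, 15, 14).
Therefore ans = [(2, 2, 3), (15, 15, 14)].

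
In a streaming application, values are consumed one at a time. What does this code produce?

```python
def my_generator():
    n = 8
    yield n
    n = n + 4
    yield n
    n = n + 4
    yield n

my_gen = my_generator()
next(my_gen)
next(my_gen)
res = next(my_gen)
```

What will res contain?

Step 1: Trace through generator execution:
  Yield 1: n starts at 8, yield 8
  Yield 2: n = 8 + 4 = 12, yield 12
  Yield 3: n = 12 + 4 = 16, yield 16
Step 2: First next() gets 8, second next() gets the second value, third next() yields 16.
Therefore res = 16.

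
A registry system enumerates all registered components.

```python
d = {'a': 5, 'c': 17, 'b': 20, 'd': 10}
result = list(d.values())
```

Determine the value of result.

Step 1: d.values() returns the dictionary values in insertion order.
Therefore result = [5, 17, 20, 10].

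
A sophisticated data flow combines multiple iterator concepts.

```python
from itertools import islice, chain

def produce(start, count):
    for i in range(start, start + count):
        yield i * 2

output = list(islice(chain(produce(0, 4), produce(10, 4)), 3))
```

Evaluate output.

Step 1: produce(0, 4) yields [0, 2, 4, 6].
Step 2: produce(10, 4) yields [20, 22, 24, 26].
Step 3: chain concatenates: [0, 2, 4, 6, 20, 22, 24, 26].
Step 4: islice takes first 3: [0, 2, 4].
Therefore output = [0, 2, 4].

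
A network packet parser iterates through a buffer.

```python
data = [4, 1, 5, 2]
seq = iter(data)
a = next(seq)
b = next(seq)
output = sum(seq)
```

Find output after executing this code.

Step 1: Create iterator over [4, 1, 5, 2].
Step 2: a = next() = 4, b = next() = 1.
Step 3: sum() of remaining [5, 2] = 7.
Therefore output = 7.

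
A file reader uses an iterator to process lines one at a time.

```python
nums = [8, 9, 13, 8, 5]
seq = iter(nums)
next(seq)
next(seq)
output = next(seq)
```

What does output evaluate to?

Step 1: Create iterator over [8, 9, 13, 8, 5].
Step 2: next() consumes 8.
Step 3: next() consumes 9.
Step 4: next() returns 13.
Therefore output = 13.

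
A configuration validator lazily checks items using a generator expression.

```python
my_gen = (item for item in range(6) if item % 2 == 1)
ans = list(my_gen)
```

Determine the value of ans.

Step 1: Filter range(6) keeping only odd values:
  item=0: even, excluded
  item=1: odd, included
  item=2: even, excluded
  item=3: odd, included
  item=4: even, excluded
  item=5: odd, included
Therefore ans = [1, 3, 5].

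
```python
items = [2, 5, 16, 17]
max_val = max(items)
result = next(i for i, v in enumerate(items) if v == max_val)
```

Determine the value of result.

Step 1: max([2, 5, 16, 17]) = 17.
Step 2: Find first index where value == 17:
  Index 0: 2 != 17
  Index 1: 5 != 17
  Index 2: 16 != 17
  Index 3: 17 == 17, found!
Therefore result = 3.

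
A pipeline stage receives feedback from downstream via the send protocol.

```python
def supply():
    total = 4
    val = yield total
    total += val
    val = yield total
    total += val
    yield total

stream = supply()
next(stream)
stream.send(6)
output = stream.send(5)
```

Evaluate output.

Step 1: next() -> yield total=4.
Step 2: send(6) -> val=6, total = 4+6 = 10, yield 10.
Step 3: send(5) -> val=5, total = 10+5 = 15, yield 15.
Therefore output = 15.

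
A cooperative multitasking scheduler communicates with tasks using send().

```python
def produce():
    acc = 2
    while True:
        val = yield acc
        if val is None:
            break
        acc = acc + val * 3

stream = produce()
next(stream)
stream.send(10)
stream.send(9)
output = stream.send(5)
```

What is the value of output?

Step 1: next() -> yield acc=2.
Step 2: send(10) -> val=10, acc = 2 + 10*3 = 32, yield 32.
Step 3: send(9) -> val=9, acc = 32 + 9*3 = 59, yield 59.
Step 4: send(5) -> val=5, acc = 59 + 5*3 = 74, yield 74.
Therefore output = 74.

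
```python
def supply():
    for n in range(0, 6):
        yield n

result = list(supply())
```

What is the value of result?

Step 1: The generator yields each value from range(0, 6).
Step 2: list() consumes all yields: [0, 1, 2, 3, 4, 5].
Therefore result = [0, 1, 2, 3, 4, 5].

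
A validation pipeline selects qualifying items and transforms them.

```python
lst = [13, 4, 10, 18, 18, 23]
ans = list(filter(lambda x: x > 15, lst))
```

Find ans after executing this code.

Step 1: Filter elements > 15:
  13: removed
  4: removed
  10: removed
  18: kept
  18: kept
  23: kept
Therefore ans = [18, 18, 23].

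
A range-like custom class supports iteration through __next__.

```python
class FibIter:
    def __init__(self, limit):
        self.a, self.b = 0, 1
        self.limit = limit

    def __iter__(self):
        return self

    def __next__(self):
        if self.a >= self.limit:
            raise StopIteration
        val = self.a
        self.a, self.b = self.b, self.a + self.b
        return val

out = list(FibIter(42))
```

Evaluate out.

Step 1: Fibonacci-like sequence (a=0, b=1) until >= 42:
  Yield 0, then a,b = 1,1
  Yield 1, then a,b = 1,2
  Yield 1, then a,b = 2,3
  Yield 2, then a,b = 3,5
  Yield 3, then a,b = 5,8
  Yield 5, then a,b = 8,13
  Yield 8, then a,b = 13,21
  Yield 13, then a,b = 21,34
  Yield 21, then a,b = 34,55
  Yield 34, then a,b = 55,89
Step 2: 55 >= 42, stop.
Therefore out = [0, 1, 1, 2, 3, 5, 8, 13, 21, 34].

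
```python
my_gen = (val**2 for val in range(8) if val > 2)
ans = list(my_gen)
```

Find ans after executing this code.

Step 1: For range(8), keep val > 2, then square:
  val=0: 0 <= 2, excluded
  val=1: 1 <= 2, excluded
  val=2: 2 <= 2, excluded
  val=3: 3 > 2, yield 3**2 = 9
  val=4: 4 > 2, yield 4**2 = 16
  val=5: 5 > 2, yield 5**2 = 25
  val=6: 6 > 2, yield 6**2 = 36
  val=7: 7 > 2, yield 7**2 = 49
Therefore ans = [9, 16, 25, 36, 49].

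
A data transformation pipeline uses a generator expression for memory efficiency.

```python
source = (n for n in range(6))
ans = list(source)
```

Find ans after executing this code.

Step 1: Generator expression iterates range(6): [0, 1, 2, 3, 4, 5].
Step 2: list() collects all values.
Therefore ans = [0, 1, 2, 3, 4, 5].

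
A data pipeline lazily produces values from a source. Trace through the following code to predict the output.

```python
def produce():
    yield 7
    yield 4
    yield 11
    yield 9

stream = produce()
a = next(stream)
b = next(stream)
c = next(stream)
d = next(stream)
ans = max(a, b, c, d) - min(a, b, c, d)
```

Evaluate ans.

Step 1: Create generator and consume all values:
  a = next(stream) = 7
  b = next(stream) = 4
  c = next(stream) = 11
  d = next(stream) = 9
Step 2: max = 11, min = 4, ans = 11 - 4 = 7.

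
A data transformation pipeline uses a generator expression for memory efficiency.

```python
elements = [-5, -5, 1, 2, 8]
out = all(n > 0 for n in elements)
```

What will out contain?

Step 1: Check n > 0 for each element in [-5, -5, 1, 2, 8]:
  -5 > 0: False
  -5 > 0: False
  1 > 0: True
  2 > 0: True
  8 > 0: True
Step 2: all() returns False.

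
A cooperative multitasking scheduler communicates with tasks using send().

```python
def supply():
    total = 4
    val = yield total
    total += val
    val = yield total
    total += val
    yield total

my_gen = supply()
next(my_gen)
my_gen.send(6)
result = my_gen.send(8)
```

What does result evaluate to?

Step 1: next() -> yield total=4.
Step 2: send(6) -> val=6, total = 4+6 = 10, yield 10.
Step 3: send(8) -> val=8, total = 10+8 = 18, yield 18.
Therefore result = 18.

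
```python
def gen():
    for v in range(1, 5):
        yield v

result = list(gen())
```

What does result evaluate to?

Step 1: The generator yields each value from range(1, 5).
Step 2: list() consumes all yields: [1, 2, 3, 4].
Therefore result = [1, 2, 3, 4].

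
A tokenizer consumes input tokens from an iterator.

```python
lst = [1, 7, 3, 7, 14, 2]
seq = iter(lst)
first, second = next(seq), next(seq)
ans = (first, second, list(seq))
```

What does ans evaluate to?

Step 1: Create iterator over [1, 7, 3, 7, 14, 2].
Step 2: first = 1, second = 7.
Step 3: Remaining elements: [3, 7, 14, 2].
Therefore ans = (1, 7, [3, 7, 14, 2]).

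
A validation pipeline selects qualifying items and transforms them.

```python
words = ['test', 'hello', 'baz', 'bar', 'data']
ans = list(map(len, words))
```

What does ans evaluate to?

Step 1: Map len() to each word:
  'test' -> 4
  'hello' -> 5
  'baz' -> 3
  'bar' -> 3
  'data' -> 4
Therefore ans = [4, 5, 3, 3, 4].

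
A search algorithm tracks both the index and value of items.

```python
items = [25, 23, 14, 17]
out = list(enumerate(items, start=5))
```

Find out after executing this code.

Step 1: enumerate with start=5:
  (5, 25)
  (6, 23)
  (7, 14)
  (8, 17)
Therefore out = [(5, 25), (6, 23), (7, 14), (8, 17)].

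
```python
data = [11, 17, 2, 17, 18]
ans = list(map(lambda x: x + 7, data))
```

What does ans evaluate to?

Step 1: Apply lambda x: x + 7 to each element:
  11 -> 18
  17 -> 24
  2 -> 9
  17 -> 24
  18 -> 25
Therefore ans = [18, 24, 9, 24, 25].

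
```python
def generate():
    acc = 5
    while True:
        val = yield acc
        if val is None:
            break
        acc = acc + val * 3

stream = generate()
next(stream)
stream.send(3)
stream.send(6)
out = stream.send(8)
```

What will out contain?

Step 1: next() -> yield acc=5.
Step 2: send(3) -> val=3, acc = 5 + 3*3 = 14, yield 14.
Step 3: send(6) -> val=6, acc = 14 + 6*3 = 32, yield 32.
Step 4: send(8) -> val=8, acc = 32 + 8*3 = 56, yield 56.
Therefore out = 56.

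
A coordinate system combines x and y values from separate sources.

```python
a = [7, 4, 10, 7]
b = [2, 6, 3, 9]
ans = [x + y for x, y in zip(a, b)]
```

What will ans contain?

Step 1: Add corresponding elements:
  7 + 2 = 9
  4 + 6 = 10
  10 + 3 = 13
  7 + 9 = 16
Therefore ans = [9, 10, 13, 16].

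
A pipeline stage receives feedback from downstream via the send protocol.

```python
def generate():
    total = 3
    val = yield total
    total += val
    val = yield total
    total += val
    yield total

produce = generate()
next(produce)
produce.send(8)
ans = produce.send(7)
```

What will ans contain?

Step 1: next() -> yield total=3.
Step 2: send(8) -> val=8, total = 3+8 = 11, yield 11.
Step 3: send(7) -> val=7, total = 11+7 = 18, yield 18.
Therefore ans = 18.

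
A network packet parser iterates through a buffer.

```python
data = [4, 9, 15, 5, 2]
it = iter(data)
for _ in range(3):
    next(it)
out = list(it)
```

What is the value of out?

Step 1: Create iterator over [4, 9, 15, 5, 2].
Step 2: Advance 3 positions (consuming [4, 9, 15]).
Step 3: list() collects remaining elements: [5, 2].
Therefore out = [5, 2].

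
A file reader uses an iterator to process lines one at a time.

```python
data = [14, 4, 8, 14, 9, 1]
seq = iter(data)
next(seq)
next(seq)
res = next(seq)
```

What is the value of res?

Step 1: Create iterator over [14, 4, 8, 14, 9, 1].
Step 2: next() consumes 14.
Step 3: next() consumes 4.
Step 4: next() returns 8.
Therefore res = 8.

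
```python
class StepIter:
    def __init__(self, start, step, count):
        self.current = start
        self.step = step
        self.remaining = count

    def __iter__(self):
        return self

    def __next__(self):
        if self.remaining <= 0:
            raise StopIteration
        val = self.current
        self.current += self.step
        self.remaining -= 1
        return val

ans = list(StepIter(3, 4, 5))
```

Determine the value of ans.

Step 1: StepIter starts at 3, increments by 4, for 5 steps:
  Yield 3, then current += 4
  Yield 7, then current += 4
  Yield 11, then current += 4
  Yield 15, then current += 4
  Yield 19, then current += 4
Therefore ans = [3, 7, 11, 15, 19].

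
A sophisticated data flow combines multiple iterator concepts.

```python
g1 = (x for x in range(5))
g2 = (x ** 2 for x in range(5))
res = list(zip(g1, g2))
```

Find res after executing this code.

Step 1: g1 produces [0, 1, 2, 3, 4].
Step 2: g2 produces [0, 1, 4, 9, 16].
Step 3: zip pairs them: [(0, 0), (1, 1), (2, 4), (3, 9), (4, 16)].
Therefore res = [(0, 0), (1, 1), (2, 4), (3, 9), (4, 16)].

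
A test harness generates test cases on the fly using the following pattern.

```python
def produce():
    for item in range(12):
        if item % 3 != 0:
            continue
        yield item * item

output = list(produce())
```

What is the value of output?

Step 1: Only yield item**2 when item is divisible by 3:
  item=0: 0 % 3 == 0, yield 0**2 = 0
  item=3: 3 % 3 == 0, yield 3**2 = 9
  item=6: 6 % 3 == 0, yield 6**2 = 36
  item=9: 9 % 3 == 0, yield 9**2 = 81
Therefore output = [0, 9, 36, 81].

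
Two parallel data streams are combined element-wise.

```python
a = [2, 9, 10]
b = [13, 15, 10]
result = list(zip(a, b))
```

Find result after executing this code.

Step 1: zip pairs elements at same index:
  Index 0: (2, 13)
  Index 1: (9, 15)
  Index 2: (10, 10)
Therefore result = [(2, 13), (9, 15), (10, 10)].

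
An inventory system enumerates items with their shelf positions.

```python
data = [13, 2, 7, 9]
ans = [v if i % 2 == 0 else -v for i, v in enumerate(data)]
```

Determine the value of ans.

Step 1: For each (i, v), keep v if i is even, negate if odd:
  i=0 (even): keep 13
  i=1 (odd): negate to -2
  i=2 (even): keep 7
  i=3 (odd): negate to -9
Therefore ans = [13, -2, 7, -9].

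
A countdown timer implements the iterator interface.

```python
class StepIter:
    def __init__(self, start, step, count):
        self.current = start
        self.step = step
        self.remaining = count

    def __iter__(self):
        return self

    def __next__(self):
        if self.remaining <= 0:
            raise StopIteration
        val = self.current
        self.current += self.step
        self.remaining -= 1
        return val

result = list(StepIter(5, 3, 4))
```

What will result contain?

Step 1: StepIter starts at 5, increments by 3, for 4 steps:
  Yield 5, then current += 3
  Yield 8, then current += 3
  Yield 11, then current += 3
  Yield 14, then current += 3
Therefore result = [5, 8, 11, 14].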